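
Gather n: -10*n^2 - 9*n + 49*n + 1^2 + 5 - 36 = -10*n^2 + 40*n - 30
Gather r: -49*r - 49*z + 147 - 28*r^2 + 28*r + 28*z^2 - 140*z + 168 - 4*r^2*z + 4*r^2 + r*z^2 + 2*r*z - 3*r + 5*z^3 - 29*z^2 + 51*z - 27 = r^2*(-4*z - 24) + r*(z^2 + 2*z - 24) + 5*z^3 - z^2 - 138*z + 288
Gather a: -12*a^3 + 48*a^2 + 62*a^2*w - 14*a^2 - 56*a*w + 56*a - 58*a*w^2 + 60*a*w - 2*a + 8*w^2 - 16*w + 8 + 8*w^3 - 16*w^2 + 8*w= -12*a^3 + a^2*(62*w + 34) + a*(-58*w^2 + 4*w + 54) + 8*w^3 - 8*w^2 - 8*w + 8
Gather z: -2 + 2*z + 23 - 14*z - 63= -12*z - 42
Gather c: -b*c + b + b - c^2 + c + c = 2*b - c^2 + c*(2 - b)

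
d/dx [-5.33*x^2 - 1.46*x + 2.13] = -10.66*x - 1.46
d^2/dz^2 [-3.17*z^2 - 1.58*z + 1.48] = -6.34000000000000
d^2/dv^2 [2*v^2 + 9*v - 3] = 4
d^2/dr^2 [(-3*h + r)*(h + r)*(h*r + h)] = 2*h*(-2*h + 3*r + 1)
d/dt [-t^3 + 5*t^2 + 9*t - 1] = -3*t^2 + 10*t + 9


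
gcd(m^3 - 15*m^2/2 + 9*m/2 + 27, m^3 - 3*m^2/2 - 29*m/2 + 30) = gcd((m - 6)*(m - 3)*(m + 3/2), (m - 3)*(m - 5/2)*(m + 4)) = m - 3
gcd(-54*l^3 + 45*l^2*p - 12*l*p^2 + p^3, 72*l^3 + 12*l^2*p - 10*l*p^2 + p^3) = -6*l + p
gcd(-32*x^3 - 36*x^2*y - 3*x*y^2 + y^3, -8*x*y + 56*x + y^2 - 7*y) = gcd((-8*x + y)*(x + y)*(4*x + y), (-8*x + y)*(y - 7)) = 8*x - y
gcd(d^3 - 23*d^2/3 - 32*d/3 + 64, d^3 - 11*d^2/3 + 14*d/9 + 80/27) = d - 8/3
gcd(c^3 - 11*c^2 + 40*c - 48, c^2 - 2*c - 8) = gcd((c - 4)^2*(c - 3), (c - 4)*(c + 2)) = c - 4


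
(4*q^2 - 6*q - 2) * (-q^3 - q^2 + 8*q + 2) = -4*q^5 + 2*q^4 + 40*q^3 - 38*q^2 - 28*q - 4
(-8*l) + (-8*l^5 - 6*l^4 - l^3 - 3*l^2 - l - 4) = -8*l^5 - 6*l^4 - l^3 - 3*l^2 - 9*l - 4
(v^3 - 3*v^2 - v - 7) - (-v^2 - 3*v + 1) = v^3 - 2*v^2 + 2*v - 8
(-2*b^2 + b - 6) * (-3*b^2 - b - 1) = 6*b^4 - b^3 + 19*b^2 + 5*b + 6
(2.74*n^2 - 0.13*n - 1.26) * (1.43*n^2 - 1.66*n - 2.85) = 3.9182*n^4 - 4.7343*n^3 - 9.395*n^2 + 2.4621*n + 3.591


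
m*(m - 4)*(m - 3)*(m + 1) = m^4 - 6*m^3 + 5*m^2 + 12*m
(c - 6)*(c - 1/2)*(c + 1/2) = c^3 - 6*c^2 - c/4 + 3/2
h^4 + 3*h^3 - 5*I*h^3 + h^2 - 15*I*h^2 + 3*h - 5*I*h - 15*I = (h + 3)*(h - 5*I)*(-I*h + 1)*(I*h + 1)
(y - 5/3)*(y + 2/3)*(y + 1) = y^3 - 19*y/9 - 10/9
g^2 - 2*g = g*(g - 2)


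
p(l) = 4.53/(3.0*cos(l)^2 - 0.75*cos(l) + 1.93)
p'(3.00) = -0.14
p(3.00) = 0.81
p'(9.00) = -0.45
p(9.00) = 0.89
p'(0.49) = 0.75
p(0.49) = 1.26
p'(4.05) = 1.28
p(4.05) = 1.28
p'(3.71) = 0.64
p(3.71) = 0.97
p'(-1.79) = 1.82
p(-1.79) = 2.03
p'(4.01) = 1.19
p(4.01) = 1.24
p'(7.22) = 1.59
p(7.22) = 1.78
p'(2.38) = -0.97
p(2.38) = 1.12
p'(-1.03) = -1.66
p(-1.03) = 1.94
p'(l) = 4.53*(6.0*sin(l)*cos(l) - 0.75*sin(l))/(3.0*cos(l)^2 - 0.75*cos(l) + 1.93)^2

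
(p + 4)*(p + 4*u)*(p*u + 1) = p^3*u + 4*p^2*u^2 + 4*p^2*u + p^2 + 16*p*u^2 + 4*p*u + 4*p + 16*u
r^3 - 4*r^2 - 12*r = r*(r - 6)*(r + 2)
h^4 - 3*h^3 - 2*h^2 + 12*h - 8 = (h - 2)^2*(h - 1)*(h + 2)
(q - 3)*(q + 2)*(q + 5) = q^3 + 4*q^2 - 11*q - 30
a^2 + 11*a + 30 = (a + 5)*(a + 6)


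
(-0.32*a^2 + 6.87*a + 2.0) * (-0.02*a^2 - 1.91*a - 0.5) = 0.0064*a^4 + 0.4738*a^3 - 13.0017*a^2 - 7.255*a - 1.0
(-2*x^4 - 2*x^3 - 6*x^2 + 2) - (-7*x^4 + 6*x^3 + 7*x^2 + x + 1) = 5*x^4 - 8*x^3 - 13*x^2 - x + 1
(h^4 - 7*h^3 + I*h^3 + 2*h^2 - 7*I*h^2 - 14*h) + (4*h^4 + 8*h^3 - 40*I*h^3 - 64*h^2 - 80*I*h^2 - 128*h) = 5*h^4 + h^3 - 39*I*h^3 - 62*h^2 - 87*I*h^2 - 142*h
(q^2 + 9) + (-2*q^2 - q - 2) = -q^2 - q + 7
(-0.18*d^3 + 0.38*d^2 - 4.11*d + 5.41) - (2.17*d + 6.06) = -0.18*d^3 + 0.38*d^2 - 6.28*d - 0.649999999999999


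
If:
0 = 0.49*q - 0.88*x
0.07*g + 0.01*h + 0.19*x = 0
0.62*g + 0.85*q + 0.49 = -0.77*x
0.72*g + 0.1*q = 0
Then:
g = 0.06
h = 3.95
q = -0.41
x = -0.23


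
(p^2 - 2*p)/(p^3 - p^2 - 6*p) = (2 - p)/(-p^2 + p + 6)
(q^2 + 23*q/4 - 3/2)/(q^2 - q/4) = (q + 6)/q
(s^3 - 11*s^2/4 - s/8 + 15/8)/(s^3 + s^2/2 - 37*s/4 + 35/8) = (4*s^2 - s - 3)/(4*s^2 + 12*s - 7)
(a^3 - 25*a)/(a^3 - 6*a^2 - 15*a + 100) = a*(a + 5)/(a^2 - a - 20)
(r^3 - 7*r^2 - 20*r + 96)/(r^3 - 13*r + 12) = (r - 8)/(r - 1)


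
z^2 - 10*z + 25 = (z - 5)^2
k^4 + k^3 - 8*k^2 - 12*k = k*(k - 3)*(k + 2)^2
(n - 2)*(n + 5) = n^2 + 3*n - 10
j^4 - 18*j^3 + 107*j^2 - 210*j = j*(j - 7)*(j - 6)*(j - 5)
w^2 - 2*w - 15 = (w - 5)*(w + 3)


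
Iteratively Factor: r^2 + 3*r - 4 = (r - 1)*(r + 4)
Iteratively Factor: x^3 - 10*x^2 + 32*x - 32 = (x - 4)*(x^2 - 6*x + 8) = (x - 4)*(x - 2)*(x - 4)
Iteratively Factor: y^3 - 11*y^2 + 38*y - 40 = (y - 2)*(y^2 - 9*y + 20) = (y - 4)*(y - 2)*(y - 5)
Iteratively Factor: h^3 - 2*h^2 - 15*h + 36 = (h - 3)*(h^2 + h - 12) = (h - 3)*(h + 4)*(h - 3)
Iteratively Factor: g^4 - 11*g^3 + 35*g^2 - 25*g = (g - 5)*(g^3 - 6*g^2 + 5*g) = g*(g - 5)*(g^2 - 6*g + 5) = g*(g - 5)*(g - 1)*(g - 5)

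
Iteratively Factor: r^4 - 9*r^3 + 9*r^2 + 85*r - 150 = (r + 3)*(r^3 - 12*r^2 + 45*r - 50) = (r - 2)*(r + 3)*(r^2 - 10*r + 25) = (r - 5)*(r - 2)*(r + 3)*(r - 5)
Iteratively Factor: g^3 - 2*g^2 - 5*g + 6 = (g - 3)*(g^2 + g - 2) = (g - 3)*(g + 2)*(g - 1)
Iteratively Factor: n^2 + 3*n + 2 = (n + 2)*(n + 1)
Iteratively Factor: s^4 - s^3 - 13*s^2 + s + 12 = (s - 1)*(s^3 - 13*s - 12) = (s - 1)*(s + 1)*(s^2 - s - 12) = (s - 1)*(s + 1)*(s + 3)*(s - 4)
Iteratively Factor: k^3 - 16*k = (k - 4)*(k^2 + 4*k) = (k - 4)*(k + 4)*(k)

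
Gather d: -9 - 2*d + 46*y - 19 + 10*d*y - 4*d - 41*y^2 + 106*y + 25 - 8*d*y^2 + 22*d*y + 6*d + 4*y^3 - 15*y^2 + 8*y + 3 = d*(-8*y^2 + 32*y) + 4*y^3 - 56*y^2 + 160*y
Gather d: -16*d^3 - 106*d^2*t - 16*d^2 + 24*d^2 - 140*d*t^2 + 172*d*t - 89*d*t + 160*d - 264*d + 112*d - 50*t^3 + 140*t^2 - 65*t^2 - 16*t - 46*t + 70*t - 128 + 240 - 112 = -16*d^3 + d^2*(8 - 106*t) + d*(-140*t^2 + 83*t + 8) - 50*t^3 + 75*t^2 + 8*t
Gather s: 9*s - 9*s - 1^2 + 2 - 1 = 0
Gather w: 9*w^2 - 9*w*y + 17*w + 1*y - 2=9*w^2 + w*(17 - 9*y) + y - 2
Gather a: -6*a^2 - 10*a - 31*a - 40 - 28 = -6*a^2 - 41*a - 68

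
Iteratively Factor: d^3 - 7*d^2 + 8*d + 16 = (d - 4)*(d^2 - 3*d - 4) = (d - 4)^2*(d + 1)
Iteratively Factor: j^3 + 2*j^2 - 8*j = (j + 4)*(j^2 - 2*j) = j*(j + 4)*(j - 2)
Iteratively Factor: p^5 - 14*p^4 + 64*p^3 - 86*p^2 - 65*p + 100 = (p + 1)*(p^4 - 15*p^3 + 79*p^2 - 165*p + 100) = (p - 1)*(p + 1)*(p^3 - 14*p^2 + 65*p - 100) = (p - 5)*(p - 1)*(p + 1)*(p^2 - 9*p + 20) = (p - 5)*(p - 4)*(p - 1)*(p + 1)*(p - 5)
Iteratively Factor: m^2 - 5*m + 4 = (m - 1)*(m - 4)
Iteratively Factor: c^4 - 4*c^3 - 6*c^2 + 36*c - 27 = (c + 3)*(c^3 - 7*c^2 + 15*c - 9) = (c - 3)*(c + 3)*(c^2 - 4*c + 3) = (c - 3)^2*(c + 3)*(c - 1)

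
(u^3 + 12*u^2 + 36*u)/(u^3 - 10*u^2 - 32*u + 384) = u*(u + 6)/(u^2 - 16*u + 64)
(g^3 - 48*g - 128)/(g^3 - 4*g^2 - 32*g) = (g + 4)/g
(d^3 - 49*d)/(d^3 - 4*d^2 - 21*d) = (d + 7)/(d + 3)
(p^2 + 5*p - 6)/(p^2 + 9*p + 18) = (p - 1)/(p + 3)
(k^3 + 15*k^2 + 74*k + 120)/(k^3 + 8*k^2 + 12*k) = (k^2 + 9*k + 20)/(k*(k + 2))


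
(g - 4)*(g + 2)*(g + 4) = g^3 + 2*g^2 - 16*g - 32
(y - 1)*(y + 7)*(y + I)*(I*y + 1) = I*y^4 + 6*I*y^3 - 6*I*y^2 + 6*I*y - 7*I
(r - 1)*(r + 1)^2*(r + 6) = r^4 + 7*r^3 + 5*r^2 - 7*r - 6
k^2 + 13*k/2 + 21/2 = (k + 3)*(k + 7/2)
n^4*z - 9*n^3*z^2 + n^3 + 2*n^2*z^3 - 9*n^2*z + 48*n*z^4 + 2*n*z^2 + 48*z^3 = (n - 8*z)*(n - 3*z)*(n + 2*z)*(n*z + 1)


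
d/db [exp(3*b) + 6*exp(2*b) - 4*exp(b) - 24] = (3*exp(2*b) + 12*exp(b) - 4)*exp(b)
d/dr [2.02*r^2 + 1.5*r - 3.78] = 4.04*r + 1.5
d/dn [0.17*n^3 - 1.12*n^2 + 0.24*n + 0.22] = 0.51*n^2 - 2.24*n + 0.24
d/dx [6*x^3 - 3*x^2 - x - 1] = 18*x^2 - 6*x - 1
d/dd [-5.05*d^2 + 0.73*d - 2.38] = 0.73 - 10.1*d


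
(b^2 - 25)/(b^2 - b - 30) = (b - 5)/(b - 6)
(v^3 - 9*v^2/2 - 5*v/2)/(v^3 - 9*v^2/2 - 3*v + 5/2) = v*(2*v + 1)/(2*v^2 + v - 1)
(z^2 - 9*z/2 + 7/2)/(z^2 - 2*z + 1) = (z - 7/2)/(z - 1)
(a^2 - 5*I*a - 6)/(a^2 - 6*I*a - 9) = (a - 2*I)/(a - 3*I)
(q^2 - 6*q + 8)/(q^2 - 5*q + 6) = (q - 4)/(q - 3)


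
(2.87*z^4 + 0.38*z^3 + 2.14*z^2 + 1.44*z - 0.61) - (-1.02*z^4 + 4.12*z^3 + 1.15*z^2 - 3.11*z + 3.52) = 3.89*z^4 - 3.74*z^3 + 0.99*z^2 + 4.55*z - 4.13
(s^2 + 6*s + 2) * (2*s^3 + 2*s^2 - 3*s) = 2*s^5 + 14*s^4 + 13*s^3 - 14*s^2 - 6*s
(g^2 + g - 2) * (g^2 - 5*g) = g^4 - 4*g^3 - 7*g^2 + 10*g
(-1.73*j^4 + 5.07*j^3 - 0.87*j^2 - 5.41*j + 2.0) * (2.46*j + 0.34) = -4.2558*j^5 + 11.884*j^4 - 0.4164*j^3 - 13.6044*j^2 + 3.0806*j + 0.68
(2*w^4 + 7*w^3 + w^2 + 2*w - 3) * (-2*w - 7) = -4*w^5 - 28*w^4 - 51*w^3 - 11*w^2 - 8*w + 21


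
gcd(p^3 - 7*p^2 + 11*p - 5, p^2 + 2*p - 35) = p - 5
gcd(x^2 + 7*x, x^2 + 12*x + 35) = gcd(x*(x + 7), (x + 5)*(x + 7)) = x + 7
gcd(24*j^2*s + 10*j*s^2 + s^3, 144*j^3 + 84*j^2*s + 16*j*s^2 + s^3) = 24*j^2 + 10*j*s + s^2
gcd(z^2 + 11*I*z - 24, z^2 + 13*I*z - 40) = z + 8*I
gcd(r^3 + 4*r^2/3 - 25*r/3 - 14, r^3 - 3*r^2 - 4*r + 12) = r^2 - r - 6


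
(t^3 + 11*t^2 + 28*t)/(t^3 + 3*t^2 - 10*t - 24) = t*(t + 7)/(t^2 - t - 6)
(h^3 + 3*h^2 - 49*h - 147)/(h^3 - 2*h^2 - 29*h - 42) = (h + 7)/(h + 2)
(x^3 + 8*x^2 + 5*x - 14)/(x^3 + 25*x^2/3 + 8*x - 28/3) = 3*(x - 1)/(3*x - 2)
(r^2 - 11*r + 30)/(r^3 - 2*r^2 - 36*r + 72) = (r - 5)/(r^2 + 4*r - 12)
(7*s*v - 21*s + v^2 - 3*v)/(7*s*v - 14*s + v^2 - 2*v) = (v - 3)/(v - 2)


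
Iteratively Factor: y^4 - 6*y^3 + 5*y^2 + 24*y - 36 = (y - 3)*(y^3 - 3*y^2 - 4*y + 12) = (y - 3)^2*(y^2 - 4) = (y - 3)^2*(y + 2)*(y - 2)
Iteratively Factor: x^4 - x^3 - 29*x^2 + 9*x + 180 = (x - 3)*(x^3 + 2*x^2 - 23*x - 60) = (x - 5)*(x - 3)*(x^2 + 7*x + 12) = (x - 5)*(x - 3)*(x + 4)*(x + 3)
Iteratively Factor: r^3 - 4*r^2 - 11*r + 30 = (r - 5)*(r^2 + r - 6) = (r - 5)*(r + 3)*(r - 2)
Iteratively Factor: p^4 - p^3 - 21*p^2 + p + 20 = (p + 1)*(p^3 - 2*p^2 - 19*p + 20) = (p + 1)*(p + 4)*(p^2 - 6*p + 5) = (p - 5)*(p + 1)*(p + 4)*(p - 1)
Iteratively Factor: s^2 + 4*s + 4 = (s + 2)*(s + 2)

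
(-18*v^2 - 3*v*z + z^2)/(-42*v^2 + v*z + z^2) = (3*v + z)/(7*v + z)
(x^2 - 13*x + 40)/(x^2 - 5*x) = (x - 8)/x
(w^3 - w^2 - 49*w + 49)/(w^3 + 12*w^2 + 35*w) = (w^2 - 8*w + 7)/(w*(w + 5))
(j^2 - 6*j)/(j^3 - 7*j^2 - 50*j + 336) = j/(j^2 - j - 56)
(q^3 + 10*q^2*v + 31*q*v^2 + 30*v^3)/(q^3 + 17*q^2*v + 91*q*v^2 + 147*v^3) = (q^2 + 7*q*v + 10*v^2)/(q^2 + 14*q*v + 49*v^2)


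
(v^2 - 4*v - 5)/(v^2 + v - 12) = (v^2 - 4*v - 5)/(v^2 + v - 12)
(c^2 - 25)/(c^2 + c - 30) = (c + 5)/(c + 6)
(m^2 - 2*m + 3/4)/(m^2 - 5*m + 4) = (m^2 - 2*m + 3/4)/(m^2 - 5*m + 4)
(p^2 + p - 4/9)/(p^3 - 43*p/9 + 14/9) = (3*p + 4)/(3*p^2 + p - 14)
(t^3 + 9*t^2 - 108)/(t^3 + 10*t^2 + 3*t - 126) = (t + 6)/(t + 7)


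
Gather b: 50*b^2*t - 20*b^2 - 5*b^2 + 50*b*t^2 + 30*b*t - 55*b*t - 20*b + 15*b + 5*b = b^2*(50*t - 25) + b*(50*t^2 - 25*t)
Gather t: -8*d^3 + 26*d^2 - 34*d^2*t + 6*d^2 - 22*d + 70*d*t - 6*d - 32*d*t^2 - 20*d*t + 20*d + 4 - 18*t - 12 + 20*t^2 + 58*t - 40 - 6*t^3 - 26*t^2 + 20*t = -8*d^3 + 32*d^2 - 8*d - 6*t^3 + t^2*(-32*d - 6) + t*(-34*d^2 + 50*d + 60) - 48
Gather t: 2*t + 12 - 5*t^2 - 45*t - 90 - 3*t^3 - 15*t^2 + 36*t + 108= -3*t^3 - 20*t^2 - 7*t + 30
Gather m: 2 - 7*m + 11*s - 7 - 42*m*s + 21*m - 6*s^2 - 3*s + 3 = m*(14 - 42*s) - 6*s^2 + 8*s - 2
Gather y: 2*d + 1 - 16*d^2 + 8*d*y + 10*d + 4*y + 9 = -16*d^2 + 12*d + y*(8*d + 4) + 10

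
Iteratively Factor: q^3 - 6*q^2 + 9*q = (q - 3)*(q^2 - 3*q) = (q - 3)^2*(q)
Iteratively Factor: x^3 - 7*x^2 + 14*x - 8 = (x - 4)*(x^2 - 3*x + 2) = (x - 4)*(x - 2)*(x - 1)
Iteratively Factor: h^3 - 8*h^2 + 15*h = (h)*(h^2 - 8*h + 15) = h*(h - 5)*(h - 3)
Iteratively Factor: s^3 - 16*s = (s - 4)*(s^2 + 4*s) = (s - 4)*(s + 4)*(s)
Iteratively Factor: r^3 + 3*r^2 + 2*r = (r + 1)*(r^2 + 2*r) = (r + 1)*(r + 2)*(r)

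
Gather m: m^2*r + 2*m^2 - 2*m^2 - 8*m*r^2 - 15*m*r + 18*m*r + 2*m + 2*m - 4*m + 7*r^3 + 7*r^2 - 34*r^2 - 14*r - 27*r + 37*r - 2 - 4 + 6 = m^2*r + m*(-8*r^2 + 3*r) + 7*r^3 - 27*r^2 - 4*r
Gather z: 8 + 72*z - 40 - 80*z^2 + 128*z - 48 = -80*z^2 + 200*z - 80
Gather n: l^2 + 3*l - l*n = l^2 - l*n + 3*l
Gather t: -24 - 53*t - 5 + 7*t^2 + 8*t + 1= 7*t^2 - 45*t - 28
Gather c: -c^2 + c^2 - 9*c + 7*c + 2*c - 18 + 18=0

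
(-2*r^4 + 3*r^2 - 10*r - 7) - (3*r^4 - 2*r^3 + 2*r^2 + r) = -5*r^4 + 2*r^3 + r^2 - 11*r - 7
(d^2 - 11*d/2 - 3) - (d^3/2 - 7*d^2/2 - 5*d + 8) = -d^3/2 + 9*d^2/2 - d/2 - 11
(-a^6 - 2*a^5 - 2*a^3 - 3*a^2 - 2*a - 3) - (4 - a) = -a^6 - 2*a^5 - 2*a^3 - 3*a^2 - a - 7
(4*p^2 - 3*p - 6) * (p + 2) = 4*p^3 + 5*p^2 - 12*p - 12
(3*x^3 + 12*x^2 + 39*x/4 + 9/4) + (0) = 3*x^3 + 12*x^2 + 39*x/4 + 9/4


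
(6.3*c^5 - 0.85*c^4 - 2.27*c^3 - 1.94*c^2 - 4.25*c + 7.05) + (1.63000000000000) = 6.3*c^5 - 0.85*c^4 - 2.27*c^3 - 1.94*c^2 - 4.25*c + 8.68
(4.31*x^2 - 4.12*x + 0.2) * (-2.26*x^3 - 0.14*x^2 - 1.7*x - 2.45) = -9.7406*x^5 + 8.7078*x^4 - 7.2022*x^3 - 3.5835*x^2 + 9.754*x - 0.49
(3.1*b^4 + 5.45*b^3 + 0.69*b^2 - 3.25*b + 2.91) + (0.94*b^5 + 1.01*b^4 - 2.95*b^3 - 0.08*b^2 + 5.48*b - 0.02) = 0.94*b^5 + 4.11*b^4 + 2.5*b^3 + 0.61*b^2 + 2.23*b + 2.89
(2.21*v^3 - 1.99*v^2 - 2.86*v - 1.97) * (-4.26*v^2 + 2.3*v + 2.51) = -9.4146*v^5 + 13.5604*v^4 + 13.1537*v^3 - 3.1807*v^2 - 11.7096*v - 4.9447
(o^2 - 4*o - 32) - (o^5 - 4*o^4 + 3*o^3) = -o^5 + 4*o^4 - 3*o^3 + o^2 - 4*o - 32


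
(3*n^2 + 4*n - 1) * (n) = 3*n^3 + 4*n^2 - n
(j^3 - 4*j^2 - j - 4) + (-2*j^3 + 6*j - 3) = -j^3 - 4*j^2 + 5*j - 7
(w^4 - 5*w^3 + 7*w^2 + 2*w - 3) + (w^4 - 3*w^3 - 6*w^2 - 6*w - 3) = 2*w^4 - 8*w^3 + w^2 - 4*w - 6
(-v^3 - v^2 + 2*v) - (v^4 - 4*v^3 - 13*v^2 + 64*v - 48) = -v^4 + 3*v^3 + 12*v^2 - 62*v + 48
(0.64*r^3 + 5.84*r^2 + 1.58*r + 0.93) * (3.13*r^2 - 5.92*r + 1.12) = 2.0032*r^5 + 14.4904*r^4 - 28.9106*r^3 + 0.0981000000000005*r^2 - 3.736*r + 1.0416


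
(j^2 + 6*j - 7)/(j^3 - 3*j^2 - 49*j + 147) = (j - 1)/(j^2 - 10*j + 21)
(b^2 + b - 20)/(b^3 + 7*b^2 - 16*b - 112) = (b + 5)/(b^2 + 11*b + 28)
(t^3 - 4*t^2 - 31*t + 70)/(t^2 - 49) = (t^2 + 3*t - 10)/(t + 7)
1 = 1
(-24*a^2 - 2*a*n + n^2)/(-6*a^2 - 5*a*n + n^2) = (4*a + n)/(a + n)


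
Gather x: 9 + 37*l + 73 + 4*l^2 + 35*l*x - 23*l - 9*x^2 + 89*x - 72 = 4*l^2 + 14*l - 9*x^2 + x*(35*l + 89) + 10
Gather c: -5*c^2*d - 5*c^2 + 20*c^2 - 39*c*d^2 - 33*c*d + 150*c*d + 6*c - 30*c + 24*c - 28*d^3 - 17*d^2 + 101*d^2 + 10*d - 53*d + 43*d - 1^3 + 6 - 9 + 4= c^2*(15 - 5*d) + c*(-39*d^2 + 117*d) - 28*d^3 + 84*d^2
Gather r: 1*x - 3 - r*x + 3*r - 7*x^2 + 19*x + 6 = r*(3 - x) - 7*x^2 + 20*x + 3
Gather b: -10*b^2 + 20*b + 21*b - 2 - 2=-10*b^2 + 41*b - 4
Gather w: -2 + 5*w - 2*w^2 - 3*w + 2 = -2*w^2 + 2*w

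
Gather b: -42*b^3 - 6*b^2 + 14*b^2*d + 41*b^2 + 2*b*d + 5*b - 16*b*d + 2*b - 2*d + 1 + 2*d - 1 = -42*b^3 + b^2*(14*d + 35) + b*(7 - 14*d)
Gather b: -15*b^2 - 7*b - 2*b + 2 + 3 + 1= -15*b^2 - 9*b + 6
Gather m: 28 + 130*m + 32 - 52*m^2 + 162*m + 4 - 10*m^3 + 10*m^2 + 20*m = -10*m^3 - 42*m^2 + 312*m + 64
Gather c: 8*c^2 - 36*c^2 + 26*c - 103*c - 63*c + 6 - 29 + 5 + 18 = -28*c^2 - 140*c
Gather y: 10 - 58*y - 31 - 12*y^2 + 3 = -12*y^2 - 58*y - 18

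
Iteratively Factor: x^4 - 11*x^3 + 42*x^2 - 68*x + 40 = (x - 5)*(x^3 - 6*x^2 + 12*x - 8) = (x - 5)*(x - 2)*(x^2 - 4*x + 4) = (x - 5)*(x - 2)^2*(x - 2)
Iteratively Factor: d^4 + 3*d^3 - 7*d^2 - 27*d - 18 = (d - 3)*(d^3 + 6*d^2 + 11*d + 6) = (d - 3)*(d + 1)*(d^2 + 5*d + 6) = (d - 3)*(d + 1)*(d + 2)*(d + 3)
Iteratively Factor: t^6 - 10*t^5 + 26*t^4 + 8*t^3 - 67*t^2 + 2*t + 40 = (t - 5)*(t^5 - 5*t^4 + t^3 + 13*t^2 - 2*t - 8) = (t - 5)*(t - 2)*(t^4 - 3*t^3 - 5*t^2 + 3*t + 4) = (t - 5)*(t - 2)*(t + 1)*(t^3 - 4*t^2 - t + 4) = (t - 5)*(t - 2)*(t - 1)*(t + 1)*(t^2 - 3*t - 4) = (t - 5)*(t - 2)*(t - 1)*(t + 1)^2*(t - 4)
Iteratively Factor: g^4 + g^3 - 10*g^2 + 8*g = (g + 4)*(g^3 - 3*g^2 + 2*g) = (g - 1)*(g + 4)*(g^2 - 2*g) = (g - 2)*(g - 1)*(g + 4)*(g)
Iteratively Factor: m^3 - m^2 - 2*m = (m)*(m^2 - m - 2) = m*(m + 1)*(m - 2)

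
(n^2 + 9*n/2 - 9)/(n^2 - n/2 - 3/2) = (n + 6)/(n + 1)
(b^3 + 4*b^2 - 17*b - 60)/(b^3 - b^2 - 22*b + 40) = (b + 3)/(b - 2)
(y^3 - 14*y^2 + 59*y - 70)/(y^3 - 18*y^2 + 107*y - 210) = (y - 2)/(y - 6)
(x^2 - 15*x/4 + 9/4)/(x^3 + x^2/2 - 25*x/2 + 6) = (4*x - 3)/(2*(2*x^2 + 7*x - 4))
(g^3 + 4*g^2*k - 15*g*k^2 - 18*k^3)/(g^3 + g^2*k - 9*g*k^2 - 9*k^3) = (g + 6*k)/(g + 3*k)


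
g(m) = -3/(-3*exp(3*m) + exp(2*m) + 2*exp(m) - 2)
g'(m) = -3*(9*exp(3*m) - 2*exp(2*m) - 2*exp(m))/(-3*exp(3*m) + exp(2*m) + 2*exp(m) - 2)^2 = (-27*exp(2*m) + 6*exp(m) + 6)*exp(m)/(3*exp(3*m) - exp(2*m) - 2*exp(m) + 2)^2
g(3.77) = 0.00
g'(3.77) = -0.00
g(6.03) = 0.00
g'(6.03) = -0.00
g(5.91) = 0.00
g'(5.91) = -0.00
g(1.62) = 0.01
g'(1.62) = -0.03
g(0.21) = 0.82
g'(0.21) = -2.57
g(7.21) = 0.00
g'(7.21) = -0.00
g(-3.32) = 1.56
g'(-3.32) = 0.06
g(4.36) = 0.00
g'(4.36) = -0.00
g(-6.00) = 1.50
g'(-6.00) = 0.00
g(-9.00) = 1.50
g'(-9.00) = 0.00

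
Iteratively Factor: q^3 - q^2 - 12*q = (q)*(q^2 - q - 12) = q*(q - 4)*(q + 3)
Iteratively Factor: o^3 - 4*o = (o + 2)*(o^2 - 2*o) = o*(o + 2)*(o - 2)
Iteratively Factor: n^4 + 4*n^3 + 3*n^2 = (n + 1)*(n^3 + 3*n^2) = n*(n + 1)*(n^2 + 3*n) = n^2*(n + 1)*(n + 3)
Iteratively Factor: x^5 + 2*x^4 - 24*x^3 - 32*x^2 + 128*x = (x + 4)*(x^4 - 2*x^3 - 16*x^2 + 32*x) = x*(x + 4)*(x^3 - 2*x^2 - 16*x + 32) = x*(x - 2)*(x + 4)*(x^2 - 16) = x*(x - 4)*(x - 2)*(x + 4)*(x + 4)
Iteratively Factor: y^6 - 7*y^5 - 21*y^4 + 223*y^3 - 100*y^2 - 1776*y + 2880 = (y - 3)*(y^5 - 4*y^4 - 33*y^3 + 124*y^2 + 272*y - 960) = (y - 5)*(y - 3)*(y^4 + y^3 - 28*y^2 - 16*y + 192) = (y - 5)*(y - 4)*(y - 3)*(y^3 + 5*y^2 - 8*y - 48) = (y - 5)*(y - 4)*(y - 3)*(y + 4)*(y^2 + y - 12) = (y - 5)*(y - 4)*(y - 3)^2*(y + 4)*(y + 4)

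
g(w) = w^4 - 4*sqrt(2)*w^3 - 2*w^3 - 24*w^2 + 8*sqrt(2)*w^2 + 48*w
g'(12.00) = 3347.77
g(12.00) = 6254.13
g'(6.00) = -67.18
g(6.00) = -526.59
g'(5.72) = -100.09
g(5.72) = -503.00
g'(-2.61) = -113.37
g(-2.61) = -29.16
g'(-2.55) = -102.99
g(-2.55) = -35.65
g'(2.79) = -114.72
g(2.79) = -70.53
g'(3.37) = -145.29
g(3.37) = -146.39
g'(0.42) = 33.59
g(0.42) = 17.39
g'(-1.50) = 20.88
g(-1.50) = -69.64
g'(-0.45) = 54.40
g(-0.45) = -23.43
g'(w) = 4*w^3 - 12*sqrt(2)*w^2 - 6*w^2 - 48*w + 16*sqrt(2)*w + 48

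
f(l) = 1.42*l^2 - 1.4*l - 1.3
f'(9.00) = 24.16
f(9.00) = 101.12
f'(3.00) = 7.12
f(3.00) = 7.28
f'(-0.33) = -2.34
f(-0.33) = -0.68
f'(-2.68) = -9.01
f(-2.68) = 12.65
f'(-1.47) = -5.57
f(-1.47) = 3.83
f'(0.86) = 1.04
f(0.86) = -1.45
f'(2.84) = 6.67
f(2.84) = 6.18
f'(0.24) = -0.72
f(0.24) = -1.55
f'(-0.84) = -3.79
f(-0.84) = 0.88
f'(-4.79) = -15.00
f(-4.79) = 37.99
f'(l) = 2.84*l - 1.4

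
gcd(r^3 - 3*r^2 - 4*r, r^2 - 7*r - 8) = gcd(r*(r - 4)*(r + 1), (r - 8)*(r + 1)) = r + 1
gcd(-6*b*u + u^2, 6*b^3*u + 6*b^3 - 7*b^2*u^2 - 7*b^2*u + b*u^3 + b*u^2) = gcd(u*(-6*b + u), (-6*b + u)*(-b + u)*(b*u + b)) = -6*b + u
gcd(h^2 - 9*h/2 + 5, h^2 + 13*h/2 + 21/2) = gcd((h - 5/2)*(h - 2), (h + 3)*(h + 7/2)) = 1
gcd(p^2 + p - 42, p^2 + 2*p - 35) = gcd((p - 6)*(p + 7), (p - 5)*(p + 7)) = p + 7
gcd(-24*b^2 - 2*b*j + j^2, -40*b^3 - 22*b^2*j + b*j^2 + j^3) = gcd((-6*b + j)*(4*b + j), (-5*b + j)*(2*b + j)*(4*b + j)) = 4*b + j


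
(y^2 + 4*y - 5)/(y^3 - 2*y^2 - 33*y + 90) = (y^2 + 4*y - 5)/(y^3 - 2*y^2 - 33*y + 90)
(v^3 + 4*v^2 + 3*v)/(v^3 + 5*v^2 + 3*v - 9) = v*(v + 1)/(v^2 + 2*v - 3)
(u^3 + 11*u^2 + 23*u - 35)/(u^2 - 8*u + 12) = (u^3 + 11*u^2 + 23*u - 35)/(u^2 - 8*u + 12)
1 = 1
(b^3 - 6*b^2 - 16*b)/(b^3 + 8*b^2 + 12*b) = (b - 8)/(b + 6)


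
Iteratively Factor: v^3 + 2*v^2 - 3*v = (v + 3)*(v^2 - v) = (v - 1)*(v + 3)*(v)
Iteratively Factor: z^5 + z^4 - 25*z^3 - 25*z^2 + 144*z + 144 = (z + 3)*(z^4 - 2*z^3 - 19*z^2 + 32*z + 48) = (z - 4)*(z + 3)*(z^3 + 2*z^2 - 11*z - 12) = (z - 4)*(z - 3)*(z + 3)*(z^2 + 5*z + 4) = (z - 4)*(z - 3)*(z + 1)*(z + 3)*(z + 4)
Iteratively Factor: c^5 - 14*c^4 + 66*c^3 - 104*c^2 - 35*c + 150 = (c + 1)*(c^4 - 15*c^3 + 81*c^2 - 185*c + 150) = (c - 2)*(c + 1)*(c^3 - 13*c^2 + 55*c - 75) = (c - 5)*(c - 2)*(c + 1)*(c^2 - 8*c + 15) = (c - 5)*(c - 3)*(c - 2)*(c + 1)*(c - 5)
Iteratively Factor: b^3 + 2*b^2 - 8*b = (b + 4)*(b^2 - 2*b) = b*(b + 4)*(b - 2)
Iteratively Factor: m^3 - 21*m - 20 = (m + 1)*(m^2 - m - 20) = (m - 5)*(m + 1)*(m + 4)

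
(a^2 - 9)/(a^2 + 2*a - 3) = (a - 3)/(a - 1)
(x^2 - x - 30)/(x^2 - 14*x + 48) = (x + 5)/(x - 8)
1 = 1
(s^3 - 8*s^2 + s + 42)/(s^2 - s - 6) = s - 7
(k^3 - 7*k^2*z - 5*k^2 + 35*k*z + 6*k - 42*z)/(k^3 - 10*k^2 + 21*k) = (k^2 - 7*k*z - 2*k + 14*z)/(k*(k - 7))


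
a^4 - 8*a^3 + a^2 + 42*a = a*(a - 7)*(a - 3)*(a + 2)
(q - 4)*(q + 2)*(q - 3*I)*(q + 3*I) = q^4 - 2*q^3 + q^2 - 18*q - 72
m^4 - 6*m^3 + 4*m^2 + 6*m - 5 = (m - 5)*(m - 1)^2*(m + 1)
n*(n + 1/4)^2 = n^3 + n^2/2 + n/16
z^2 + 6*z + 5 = (z + 1)*(z + 5)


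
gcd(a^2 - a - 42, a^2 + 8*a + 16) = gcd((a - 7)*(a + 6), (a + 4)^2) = 1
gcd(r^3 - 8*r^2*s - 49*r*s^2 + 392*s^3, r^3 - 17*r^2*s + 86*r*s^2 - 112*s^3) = r^2 - 15*r*s + 56*s^2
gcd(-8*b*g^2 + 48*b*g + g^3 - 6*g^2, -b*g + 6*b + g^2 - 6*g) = g - 6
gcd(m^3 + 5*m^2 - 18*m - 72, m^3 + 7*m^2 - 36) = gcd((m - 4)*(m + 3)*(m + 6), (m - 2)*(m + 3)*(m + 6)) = m^2 + 9*m + 18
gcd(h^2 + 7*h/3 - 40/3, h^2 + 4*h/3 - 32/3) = h - 8/3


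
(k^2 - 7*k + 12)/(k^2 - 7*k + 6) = (k^2 - 7*k + 12)/(k^2 - 7*k + 6)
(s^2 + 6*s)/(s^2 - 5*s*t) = (s + 6)/(s - 5*t)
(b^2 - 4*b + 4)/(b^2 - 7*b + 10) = (b - 2)/(b - 5)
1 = 1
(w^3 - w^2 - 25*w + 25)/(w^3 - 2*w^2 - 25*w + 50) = (w - 1)/(w - 2)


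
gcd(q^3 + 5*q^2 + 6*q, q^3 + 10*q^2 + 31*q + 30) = q^2 + 5*q + 6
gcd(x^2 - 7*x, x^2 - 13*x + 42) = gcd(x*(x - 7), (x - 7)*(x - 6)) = x - 7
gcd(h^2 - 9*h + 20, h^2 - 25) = h - 5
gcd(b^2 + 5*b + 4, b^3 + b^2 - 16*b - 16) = b^2 + 5*b + 4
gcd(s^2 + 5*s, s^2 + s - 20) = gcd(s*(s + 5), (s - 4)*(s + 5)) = s + 5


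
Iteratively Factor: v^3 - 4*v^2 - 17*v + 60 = (v - 3)*(v^2 - v - 20) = (v - 5)*(v - 3)*(v + 4)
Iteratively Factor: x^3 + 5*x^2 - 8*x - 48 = (x + 4)*(x^2 + x - 12) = (x + 4)^2*(x - 3)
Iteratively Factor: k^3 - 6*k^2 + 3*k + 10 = (k + 1)*(k^2 - 7*k + 10) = (k - 2)*(k + 1)*(k - 5)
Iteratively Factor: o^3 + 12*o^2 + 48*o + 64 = (o + 4)*(o^2 + 8*o + 16) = (o + 4)^2*(o + 4)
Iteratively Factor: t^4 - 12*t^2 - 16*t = (t - 4)*(t^3 + 4*t^2 + 4*t) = (t - 4)*(t + 2)*(t^2 + 2*t) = t*(t - 4)*(t + 2)*(t + 2)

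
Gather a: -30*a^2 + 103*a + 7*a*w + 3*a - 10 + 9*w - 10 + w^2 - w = -30*a^2 + a*(7*w + 106) + w^2 + 8*w - 20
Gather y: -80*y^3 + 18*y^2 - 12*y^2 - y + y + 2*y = -80*y^3 + 6*y^2 + 2*y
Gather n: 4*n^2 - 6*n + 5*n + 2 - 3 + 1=4*n^2 - n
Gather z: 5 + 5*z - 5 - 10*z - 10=-5*z - 10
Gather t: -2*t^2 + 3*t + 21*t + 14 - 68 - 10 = -2*t^2 + 24*t - 64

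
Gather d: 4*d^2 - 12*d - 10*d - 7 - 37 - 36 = 4*d^2 - 22*d - 80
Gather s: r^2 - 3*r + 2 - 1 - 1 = r^2 - 3*r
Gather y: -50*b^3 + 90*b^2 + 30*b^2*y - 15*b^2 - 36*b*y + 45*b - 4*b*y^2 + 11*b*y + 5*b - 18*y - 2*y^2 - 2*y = -50*b^3 + 75*b^2 + 50*b + y^2*(-4*b - 2) + y*(30*b^2 - 25*b - 20)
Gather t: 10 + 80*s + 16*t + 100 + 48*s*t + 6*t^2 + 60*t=80*s + 6*t^2 + t*(48*s + 76) + 110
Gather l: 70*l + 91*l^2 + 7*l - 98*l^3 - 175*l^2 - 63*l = -98*l^3 - 84*l^2 + 14*l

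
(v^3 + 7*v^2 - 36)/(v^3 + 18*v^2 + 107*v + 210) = (v^2 + v - 6)/(v^2 + 12*v + 35)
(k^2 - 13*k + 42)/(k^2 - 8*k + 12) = (k - 7)/(k - 2)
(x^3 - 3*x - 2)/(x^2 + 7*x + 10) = (x^3 - 3*x - 2)/(x^2 + 7*x + 10)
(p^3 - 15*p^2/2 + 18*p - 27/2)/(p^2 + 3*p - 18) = (2*p^2 - 9*p + 9)/(2*(p + 6))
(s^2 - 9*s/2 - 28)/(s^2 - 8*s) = (s + 7/2)/s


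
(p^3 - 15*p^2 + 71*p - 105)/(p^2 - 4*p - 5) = (p^2 - 10*p + 21)/(p + 1)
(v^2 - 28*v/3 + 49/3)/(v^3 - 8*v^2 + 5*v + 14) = (v - 7/3)/(v^2 - v - 2)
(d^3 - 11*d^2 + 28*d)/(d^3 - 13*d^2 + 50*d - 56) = d/(d - 2)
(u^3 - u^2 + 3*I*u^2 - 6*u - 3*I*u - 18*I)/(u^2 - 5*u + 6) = (u^2 + u*(2 + 3*I) + 6*I)/(u - 2)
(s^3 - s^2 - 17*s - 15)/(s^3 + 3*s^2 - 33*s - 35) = (s + 3)/(s + 7)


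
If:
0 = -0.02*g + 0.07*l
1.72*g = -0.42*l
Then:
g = 0.00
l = 0.00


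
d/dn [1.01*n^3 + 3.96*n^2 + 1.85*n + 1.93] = 3.03*n^2 + 7.92*n + 1.85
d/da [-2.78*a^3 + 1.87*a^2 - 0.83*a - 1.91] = -8.34*a^2 + 3.74*a - 0.83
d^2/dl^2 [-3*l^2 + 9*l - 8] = -6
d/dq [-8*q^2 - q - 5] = -16*q - 1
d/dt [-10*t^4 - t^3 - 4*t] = -40*t^3 - 3*t^2 - 4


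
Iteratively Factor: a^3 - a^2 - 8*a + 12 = (a - 2)*(a^2 + a - 6) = (a - 2)^2*(a + 3)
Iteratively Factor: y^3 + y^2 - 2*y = (y + 2)*(y^2 - y) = y*(y + 2)*(y - 1)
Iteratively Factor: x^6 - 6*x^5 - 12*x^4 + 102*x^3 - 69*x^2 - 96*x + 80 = (x - 1)*(x^5 - 5*x^4 - 17*x^3 + 85*x^2 + 16*x - 80) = (x - 5)*(x - 1)*(x^4 - 17*x^2 + 16) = (x - 5)*(x - 4)*(x - 1)*(x^3 + 4*x^2 - x - 4) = (x - 5)*(x - 4)*(x - 1)*(x + 1)*(x^2 + 3*x - 4) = (x - 5)*(x - 4)*(x - 1)^2*(x + 1)*(x + 4)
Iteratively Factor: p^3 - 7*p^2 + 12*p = (p - 3)*(p^2 - 4*p) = p*(p - 3)*(p - 4)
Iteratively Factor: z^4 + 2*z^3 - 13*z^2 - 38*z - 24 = (z - 4)*(z^3 + 6*z^2 + 11*z + 6) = (z - 4)*(z + 1)*(z^2 + 5*z + 6) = (z - 4)*(z + 1)*(z + 3)*(z + 2)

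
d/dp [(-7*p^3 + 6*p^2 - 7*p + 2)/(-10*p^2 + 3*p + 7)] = (70*p^4 - 42*p^3 - 199*p^2 + 124*p - 55)/(100*p^4 - 60*p^3 - 131*p^2 + 42*p + 49)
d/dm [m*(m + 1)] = 2*m + 1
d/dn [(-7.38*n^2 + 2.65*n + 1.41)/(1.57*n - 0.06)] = (-11.5866*n^2 + 0.8856*n - 2.3727)/(2.4649*n^2 - 0.1884*n + 0.0036)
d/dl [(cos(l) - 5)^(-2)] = 2*sin(l)/(cos(l) - 5)^3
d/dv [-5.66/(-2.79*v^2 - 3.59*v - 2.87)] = (-31.5828*v - 20.3194)/(2.79*v^2 + 3.59*v + 2.87)^2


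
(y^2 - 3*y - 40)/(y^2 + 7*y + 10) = (y - 8)/(y + 2)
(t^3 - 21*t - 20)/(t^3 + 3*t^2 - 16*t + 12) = (t^3 - 21*t - 20)/(t^3 + 3*t^2 - 16*t + 12)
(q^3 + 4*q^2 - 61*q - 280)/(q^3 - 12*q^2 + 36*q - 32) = (q^2 + 12*q + 35)/(q^2 - 4*q + 4)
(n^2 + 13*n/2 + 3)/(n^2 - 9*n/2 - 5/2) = (n + 6)/(n - 5)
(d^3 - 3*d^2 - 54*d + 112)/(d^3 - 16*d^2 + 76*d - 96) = (d + 7)/(d - 6)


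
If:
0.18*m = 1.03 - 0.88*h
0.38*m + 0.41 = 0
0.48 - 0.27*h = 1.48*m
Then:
No Solution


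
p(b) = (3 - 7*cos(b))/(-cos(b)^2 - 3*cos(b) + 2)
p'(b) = (3 - 7*cos(b))*(-2*sin(b)*cos(b) - 3*sin(b))/(-cos(b)^2 - 3*cos(b) + 2)^2 + 7*sin(b)/(-cos(b)^2 - 3*cos(b) + 2) = (7*cos(b)^2 - 6*cos(b) + 5)*sin(b)/(cos(b)^2 + 3*cos(b) - 2)^2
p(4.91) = 1.18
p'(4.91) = -2.13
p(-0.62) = 2.44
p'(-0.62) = -2.27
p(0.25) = 2.05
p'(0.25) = 0.42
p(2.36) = 2.20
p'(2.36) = 0.69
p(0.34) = 2.10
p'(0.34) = 0.63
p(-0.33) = 2.09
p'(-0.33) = -0.60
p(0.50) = 2.24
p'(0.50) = 1.25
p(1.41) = 1.26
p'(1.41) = 1.87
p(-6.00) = 2.06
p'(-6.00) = 0.49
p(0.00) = 2.00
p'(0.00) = 0.00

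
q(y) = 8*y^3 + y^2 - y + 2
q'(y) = 24*y^2 + 2*y - 1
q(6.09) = 1839.93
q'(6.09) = 901.29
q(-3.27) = -263.76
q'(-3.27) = 249.09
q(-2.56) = -123.10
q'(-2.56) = 151.17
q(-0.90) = -2.12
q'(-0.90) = 16.64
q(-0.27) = 2.19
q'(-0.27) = 0.21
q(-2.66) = -138.83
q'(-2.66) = 163.49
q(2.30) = 102.33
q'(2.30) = 130.56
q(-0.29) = 2.18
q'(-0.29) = 0.44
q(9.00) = 5906.00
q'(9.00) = 1961.00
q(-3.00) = -202.00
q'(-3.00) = 209.00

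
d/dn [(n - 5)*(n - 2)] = 2*n - 7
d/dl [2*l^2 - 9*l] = 4*l - 9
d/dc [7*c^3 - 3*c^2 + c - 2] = 21*c^2 - 6*c + 1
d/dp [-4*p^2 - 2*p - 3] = -8*p - 2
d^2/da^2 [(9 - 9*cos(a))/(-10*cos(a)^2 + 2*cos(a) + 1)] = 9*(225*(1 - cos(2*a))^2*cos(a) - 95*(1 - cos(2*a))^2 - 287*cos(a) - 103*cos(2*a) + 180*cos(3*a) - 50*cos(5*a) + 309)/(2*cos(a) - 5*cos(2*a) - 4)^3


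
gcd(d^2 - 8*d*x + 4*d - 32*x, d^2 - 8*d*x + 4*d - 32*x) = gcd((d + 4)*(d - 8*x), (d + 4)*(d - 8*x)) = -d^2 + 8*d*x - 4*d + 32*x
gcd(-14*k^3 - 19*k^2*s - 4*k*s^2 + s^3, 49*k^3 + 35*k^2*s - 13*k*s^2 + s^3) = -7*k^2 - 6*k*s + s^2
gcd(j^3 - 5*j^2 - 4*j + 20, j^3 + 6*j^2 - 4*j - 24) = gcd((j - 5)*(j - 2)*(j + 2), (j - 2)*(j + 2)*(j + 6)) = j^2 - 4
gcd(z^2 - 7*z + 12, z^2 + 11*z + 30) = 1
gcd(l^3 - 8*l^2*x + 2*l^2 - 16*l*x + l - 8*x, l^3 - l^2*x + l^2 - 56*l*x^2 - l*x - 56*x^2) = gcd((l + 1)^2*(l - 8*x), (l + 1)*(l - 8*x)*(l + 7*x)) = -l^2 + 8*l*x - l + 8*x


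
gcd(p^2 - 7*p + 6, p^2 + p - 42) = p - 6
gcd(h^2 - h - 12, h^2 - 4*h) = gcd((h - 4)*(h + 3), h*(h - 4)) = h - 4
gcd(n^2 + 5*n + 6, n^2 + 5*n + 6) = n^2 + 5*n + 6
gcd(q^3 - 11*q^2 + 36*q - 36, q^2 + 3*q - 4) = 1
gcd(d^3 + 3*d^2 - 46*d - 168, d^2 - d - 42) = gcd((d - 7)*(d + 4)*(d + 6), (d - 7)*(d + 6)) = d^2 - d - 42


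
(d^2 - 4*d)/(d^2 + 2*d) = (d - 4)/(d + 2)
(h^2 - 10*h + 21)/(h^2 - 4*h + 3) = (h - 7)/(h - 1)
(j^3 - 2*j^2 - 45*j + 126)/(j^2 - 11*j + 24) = (j^2 + j - 42)/(j - 8)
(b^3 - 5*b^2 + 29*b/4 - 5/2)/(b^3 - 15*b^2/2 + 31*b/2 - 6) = (b^2 - 9*b/2 + 5)/(b^2 - 7*b + 12)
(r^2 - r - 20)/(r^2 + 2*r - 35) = (r + 4)/(r + 7)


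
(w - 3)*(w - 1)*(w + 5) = w^3 + w^2 - 17*w + 15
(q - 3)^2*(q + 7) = q^3 + q^2 - 33*q + 63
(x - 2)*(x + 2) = x^2 - 4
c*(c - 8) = c^2 - 8*c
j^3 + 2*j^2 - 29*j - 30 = (j - 5)*(j + 1)*(j + 6)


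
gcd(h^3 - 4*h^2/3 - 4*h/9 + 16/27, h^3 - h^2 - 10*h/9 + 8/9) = h^2 - 2*h + 8/9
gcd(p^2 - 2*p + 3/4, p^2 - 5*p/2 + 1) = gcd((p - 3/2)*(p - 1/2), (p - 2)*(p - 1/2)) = p - 1/2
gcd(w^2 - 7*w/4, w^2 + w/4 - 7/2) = w - 7/4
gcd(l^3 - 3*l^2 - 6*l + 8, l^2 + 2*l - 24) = l - 4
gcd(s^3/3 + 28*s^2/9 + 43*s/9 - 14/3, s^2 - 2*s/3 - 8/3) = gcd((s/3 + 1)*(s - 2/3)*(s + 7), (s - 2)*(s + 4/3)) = 1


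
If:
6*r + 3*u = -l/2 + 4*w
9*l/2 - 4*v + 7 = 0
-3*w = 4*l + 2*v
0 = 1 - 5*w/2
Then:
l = -94/125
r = 247/750 - u/2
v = 113/125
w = 2/5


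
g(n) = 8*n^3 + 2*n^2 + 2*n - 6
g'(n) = 24*n^2 + 4*n + 2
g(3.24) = 293.57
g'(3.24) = 266.90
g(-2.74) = -161.03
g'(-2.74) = 171.22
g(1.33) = 19.02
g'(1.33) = 49.77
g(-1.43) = -28.16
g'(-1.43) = 45.36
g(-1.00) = -14.00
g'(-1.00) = 22.00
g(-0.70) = -9.16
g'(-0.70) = 10.96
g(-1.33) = -23.94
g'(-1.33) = 39.13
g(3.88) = 499.16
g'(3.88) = 378.83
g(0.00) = -6.00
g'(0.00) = 2.00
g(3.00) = 234.00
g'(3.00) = 230.00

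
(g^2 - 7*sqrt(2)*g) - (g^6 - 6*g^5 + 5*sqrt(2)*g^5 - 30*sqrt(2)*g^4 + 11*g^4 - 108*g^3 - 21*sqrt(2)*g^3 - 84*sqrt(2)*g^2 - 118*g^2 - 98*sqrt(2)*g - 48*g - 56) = -g^6 - 5*sqrt(2)*g^5 + 6*g^5 - 11*g^4 + 30*sqrt(2)*g^4 + 21*sqrt(2)*g^3 + 108*g^3 + 84*sqrt(2)*g^2 + 119*g^2 + 48*g + 91*sqrt(2)*g + 56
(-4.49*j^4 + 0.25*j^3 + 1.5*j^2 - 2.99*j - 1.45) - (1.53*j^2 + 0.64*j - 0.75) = -4.49*j^4 + 0.25*j^3 - 0.03*j^2 - 3.63*j - 0.7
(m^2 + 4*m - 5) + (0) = m^2 + 4*m - 5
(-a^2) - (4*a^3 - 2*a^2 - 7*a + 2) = -4*a^3 + a^2 + 7*a - 2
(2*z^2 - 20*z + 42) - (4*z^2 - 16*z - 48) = -2*z^2 - 4*z + 90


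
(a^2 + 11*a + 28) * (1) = a^2 + 11*a + 28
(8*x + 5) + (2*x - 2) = 10*x + 3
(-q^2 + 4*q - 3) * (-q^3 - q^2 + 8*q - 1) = q^5 - 3*q^4 - 9*q^3 + 36*q^2 - 28*q + 3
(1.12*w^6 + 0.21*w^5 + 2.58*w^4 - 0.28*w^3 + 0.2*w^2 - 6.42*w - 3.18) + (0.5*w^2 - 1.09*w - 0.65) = 1.12*w^6 + 0.21*w^5 + 2.58*w^4 - 0.28*w^3 + 0.7*w^2 - 7.51*w - 3.83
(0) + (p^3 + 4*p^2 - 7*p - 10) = p^3 + 4*p^2 - 7*p - 10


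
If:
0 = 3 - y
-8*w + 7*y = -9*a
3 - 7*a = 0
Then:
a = 3/7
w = 87/28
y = 3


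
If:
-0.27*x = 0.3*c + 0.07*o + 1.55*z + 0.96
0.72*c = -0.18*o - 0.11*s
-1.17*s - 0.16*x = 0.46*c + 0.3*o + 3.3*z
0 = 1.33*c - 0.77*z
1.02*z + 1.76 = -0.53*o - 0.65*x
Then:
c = -0.11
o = -0.13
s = 0.93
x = -2.31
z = -0.19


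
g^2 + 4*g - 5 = (g - 1)*(g + 5)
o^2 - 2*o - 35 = (o - 7)*(o + 5)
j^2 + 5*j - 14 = (j - 2)*(j + 7)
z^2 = z^2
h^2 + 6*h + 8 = (h + 2)*(h + 4)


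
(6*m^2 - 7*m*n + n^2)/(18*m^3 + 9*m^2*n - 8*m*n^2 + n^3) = (m - n)/(3*m^2 + 2*m*n - n^2)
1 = 1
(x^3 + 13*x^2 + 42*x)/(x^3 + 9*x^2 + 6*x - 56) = x*(x + 6)/(x^2 + 2*x - 8)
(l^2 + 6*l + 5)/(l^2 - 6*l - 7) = (l + 5)/(l - 7)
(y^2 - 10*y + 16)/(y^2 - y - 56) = (y - 2)/(y + 7)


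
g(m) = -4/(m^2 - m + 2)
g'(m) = -4*(1 - 2*m)/(m^2 - m + 2)^2 = 4*(2*m - 1)/(m^2 - m + 2)^2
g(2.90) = -0.53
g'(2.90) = 0.34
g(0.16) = -2.14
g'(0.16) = -0.78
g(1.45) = -1.51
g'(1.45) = 1.08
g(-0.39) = -1.57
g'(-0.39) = -1.10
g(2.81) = -0.56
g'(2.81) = 0.37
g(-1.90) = -0.53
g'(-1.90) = -0.34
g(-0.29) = -1.68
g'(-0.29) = -1.12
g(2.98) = -0.51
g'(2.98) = 0.32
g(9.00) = -0.05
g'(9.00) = 0.01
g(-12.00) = -0.03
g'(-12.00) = 0.00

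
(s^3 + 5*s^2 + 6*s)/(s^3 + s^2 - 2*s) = (s + 3)/(s - 1)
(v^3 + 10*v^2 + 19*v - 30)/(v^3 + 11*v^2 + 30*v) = (v - 1)/v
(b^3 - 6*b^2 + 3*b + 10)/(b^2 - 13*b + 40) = (b^2 - b - 2)/(b - 8)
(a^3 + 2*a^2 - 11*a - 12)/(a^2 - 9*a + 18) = (a^2 + 5*a + 4)/(a - 6)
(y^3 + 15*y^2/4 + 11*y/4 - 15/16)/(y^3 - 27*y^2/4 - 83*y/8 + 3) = (y + 5/2)/(y - 8)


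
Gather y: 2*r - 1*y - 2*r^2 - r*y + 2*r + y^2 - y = -2*r^2 + 4*r + y^2 + y*(-r - 2)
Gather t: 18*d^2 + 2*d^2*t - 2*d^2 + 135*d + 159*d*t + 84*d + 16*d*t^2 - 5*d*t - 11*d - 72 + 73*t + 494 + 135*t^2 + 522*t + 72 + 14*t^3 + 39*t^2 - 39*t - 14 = 16*d^2 + 208*d + 14*t^3 + t^2*(16*d + 174) + t*(2*d^2 + 154*d + 556) + 480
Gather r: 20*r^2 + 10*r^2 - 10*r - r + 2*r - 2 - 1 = 30*r^2 - 9*r - 3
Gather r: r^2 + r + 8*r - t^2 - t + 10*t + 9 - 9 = r^2 + 9*r - t^2 + 9*t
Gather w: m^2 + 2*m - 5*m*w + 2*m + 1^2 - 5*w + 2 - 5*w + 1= m^2 + 4*m + w*(-5*m - 10) + 4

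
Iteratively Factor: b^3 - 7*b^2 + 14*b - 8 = (b - 2)*(b^2 - 5*b + 4) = (b - 4)*(b - 2)*(b - 1)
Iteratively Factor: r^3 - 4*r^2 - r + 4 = (r + 1)*(r^2 - 5*r + 4) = (r - 4)*(r + 1)*(r - 1)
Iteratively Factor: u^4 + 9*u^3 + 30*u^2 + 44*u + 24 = (u + 2)*(u^3 + 7*u^2 + 16*u + 12) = (u + 2)^2*(u^2 + 5*u + 6) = (u + 2)^3*(u + 3)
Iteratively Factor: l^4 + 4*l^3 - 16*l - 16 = (l + 2)*(l^3 + 2*l^2 - 4*l - 8) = (l + 2)^2*(l^2 - 4) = (l + 2)^3*(l - 2)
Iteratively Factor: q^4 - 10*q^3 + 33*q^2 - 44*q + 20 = (q - 5)*(q^3 - 5*q^2 + 8*q - 4) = (q - 5)*(q - 1)*(q^2 - 4*q + 4) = (q - 5)*(q - 2)*(q - 1)*(q - 2)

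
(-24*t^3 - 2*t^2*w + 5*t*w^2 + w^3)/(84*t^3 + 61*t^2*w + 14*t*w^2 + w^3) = (-2*t + w)/(7*t + w)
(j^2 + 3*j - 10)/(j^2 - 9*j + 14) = (j + 5)/(j - 7)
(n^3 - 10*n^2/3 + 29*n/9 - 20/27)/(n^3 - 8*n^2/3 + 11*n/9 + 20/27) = (3*n - 1)/(3*n + 1)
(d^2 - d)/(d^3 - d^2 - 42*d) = (1 - d)/(-d^2 + d + 42)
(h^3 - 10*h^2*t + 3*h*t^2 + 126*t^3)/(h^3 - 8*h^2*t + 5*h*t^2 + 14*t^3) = (-h^2 + 3*h*t + 18*t^2)/(-h^2 + h*t + 2*t^2)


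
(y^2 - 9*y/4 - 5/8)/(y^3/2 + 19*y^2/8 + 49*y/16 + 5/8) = 2*(2*y - 5)/(2*y^2 + 9*y + 10)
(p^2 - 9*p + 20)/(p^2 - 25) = (p - 4)/(p + 5)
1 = 1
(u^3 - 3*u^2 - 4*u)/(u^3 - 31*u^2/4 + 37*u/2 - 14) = 4*u*(u + 1)/(4*u^2 - 15*u + 14)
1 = 1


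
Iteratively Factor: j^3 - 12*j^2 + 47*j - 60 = (j - 4)*(j^2 - 8*j + 15) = (j - 5)*(j - 4)*(j - 3)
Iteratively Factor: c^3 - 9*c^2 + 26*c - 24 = (c - 3)*(c^2 - 6*c + 8) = (c - 4)*(c - 3)*(c - 2)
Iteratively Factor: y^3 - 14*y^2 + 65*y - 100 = (y - 4)*(y^2 - 10*y + 25) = (y - 5)*(y - 4)*(y - 5)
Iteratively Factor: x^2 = (x)*(x)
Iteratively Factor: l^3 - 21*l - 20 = (l - 5)*(l^2 + 5*l + 4) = (l - 5)*(l + 1)*(l + 4)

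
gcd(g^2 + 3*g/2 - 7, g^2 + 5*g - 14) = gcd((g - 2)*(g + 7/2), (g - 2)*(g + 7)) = g - 2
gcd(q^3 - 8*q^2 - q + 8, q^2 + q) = q + 1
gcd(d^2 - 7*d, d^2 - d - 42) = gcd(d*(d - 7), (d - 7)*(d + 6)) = d - 7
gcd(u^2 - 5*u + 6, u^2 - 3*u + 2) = u - 2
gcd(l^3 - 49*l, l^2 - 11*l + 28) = l - 7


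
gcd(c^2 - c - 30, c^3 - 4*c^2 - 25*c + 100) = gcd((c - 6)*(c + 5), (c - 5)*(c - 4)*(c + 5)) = c + 5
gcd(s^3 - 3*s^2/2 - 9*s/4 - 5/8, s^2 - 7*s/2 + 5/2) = s - 5/2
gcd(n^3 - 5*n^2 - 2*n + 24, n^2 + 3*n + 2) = n + 2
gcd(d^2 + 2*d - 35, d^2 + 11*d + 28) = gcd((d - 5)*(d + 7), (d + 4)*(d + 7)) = d + 7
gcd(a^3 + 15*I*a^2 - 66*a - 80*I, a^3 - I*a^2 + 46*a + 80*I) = a^2 + 7*I*a - 10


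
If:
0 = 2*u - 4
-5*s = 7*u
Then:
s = -14/5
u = 2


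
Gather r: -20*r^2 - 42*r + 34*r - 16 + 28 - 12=-20*r^2 - 8*r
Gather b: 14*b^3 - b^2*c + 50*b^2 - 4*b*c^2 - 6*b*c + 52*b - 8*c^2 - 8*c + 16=14*b^3 + b^2*(50 - c) + b*(-4*c^2 - 6*c + 52) - 8*c^2 - 8*c + 16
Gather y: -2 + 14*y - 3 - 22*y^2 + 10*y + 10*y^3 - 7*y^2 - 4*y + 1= 10*y^3 - 29*y^2 + 20*y - 4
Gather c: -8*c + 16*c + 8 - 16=8*c - 8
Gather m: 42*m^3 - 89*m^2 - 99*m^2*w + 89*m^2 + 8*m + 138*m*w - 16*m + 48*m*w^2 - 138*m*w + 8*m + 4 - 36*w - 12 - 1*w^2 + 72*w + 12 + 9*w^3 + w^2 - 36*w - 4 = 42*m^3 - 99*m^2*w + 48*m*w^2 + 9*w^3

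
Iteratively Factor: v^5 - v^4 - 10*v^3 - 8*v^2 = (v)*(v^4 - v^3 - 10*v^2 - 8*v) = v*(v - 4)*(v^3 + 3*v^2 + 2*v) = v*(v - 4)*(v + 2)*(v^2 + v) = v*(v - 4)*(v + 1)*(v + 2)*(v)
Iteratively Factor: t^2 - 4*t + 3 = (t - 1)*(t - 3)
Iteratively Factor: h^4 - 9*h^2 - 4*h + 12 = (h - 1)*(h^3 + h^2 - 8*h - 12) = (h - 1)*(h + 2)*(h^2 - h - 6) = (h - 1)*(h + 2)^2*(h - 3)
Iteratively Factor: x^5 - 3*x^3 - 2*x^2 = (x + 1)*(x^4 - x^3 - 2*x^2) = (x + 1)^2*(x^3 - 2*x^2) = (x - 2)*(x + 1)^2*(x^2) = x*(x - 2)*(x + 1)^2*(x)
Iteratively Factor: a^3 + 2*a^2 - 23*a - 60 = (a - 5)*(a^2 + 7*a + 12) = (a - 5)*(a + 4)*(a + 3)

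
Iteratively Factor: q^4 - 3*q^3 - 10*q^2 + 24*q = (q - 4)*(q^3 + q^2 - 6*q) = q*(q - 4)*(q^2 + q - 6) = q*(q - 4)*(q + 3)*(q - 2)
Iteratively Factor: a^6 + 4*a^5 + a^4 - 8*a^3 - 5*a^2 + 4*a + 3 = (a + 3)*(a^5 + a^4 - 2*a^3 - 2*a^2 + a + 1) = (a + 1)*(a + 3)*(a^4 - 2*a^2 + 1) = (a + 1)^2*(a + 3)*(a^3 - a^2 - a + 1) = (a - 1)*(a + 1)^2*(a + 3)*(a^2 - 1) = (a - 1)^2*(a + 1)^2*(a + 3)*(a + 1)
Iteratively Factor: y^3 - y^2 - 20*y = (y + 4)*(y^2 - 5*y) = (y - 5)*(y + 4)*(y)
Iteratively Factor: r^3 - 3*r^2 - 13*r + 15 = (r - 5)*(r^2 + 2*r - 3) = (r - 5)*(r - 1)*(r + 3)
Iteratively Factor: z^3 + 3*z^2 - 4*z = (z + 4)*(z^2 - z) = (z - 1)*(z + 4)*(z)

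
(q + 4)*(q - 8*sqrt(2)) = q^2 - 8*sqrt(2)*q + 4*q - 32*sqrt(2)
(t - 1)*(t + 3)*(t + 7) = t^3 + 9*t^2 + 11*t - 21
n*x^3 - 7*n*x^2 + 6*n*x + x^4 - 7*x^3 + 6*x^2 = x*(n + x)*(x - 6)*(x - 1)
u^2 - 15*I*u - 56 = (u - 8*I)*(u - 7*I)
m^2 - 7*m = m*(m - 7)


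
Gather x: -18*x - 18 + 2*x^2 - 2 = 2*x^2 - 18*x - 20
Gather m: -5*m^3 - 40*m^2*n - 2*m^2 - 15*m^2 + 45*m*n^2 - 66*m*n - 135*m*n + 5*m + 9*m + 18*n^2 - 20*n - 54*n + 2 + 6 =-5*m^3 + m^2*(-40*n - 17) + m*(45*n^2 - 201*n + 14) + 18*n^2 - 74*n + 8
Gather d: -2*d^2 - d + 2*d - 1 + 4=-2*d^2 + d + 3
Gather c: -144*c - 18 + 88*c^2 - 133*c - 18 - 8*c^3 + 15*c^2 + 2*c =-8*c^3 + 103*c^2 - 275*c - 36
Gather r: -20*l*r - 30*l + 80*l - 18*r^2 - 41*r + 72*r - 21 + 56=50*l - 18*r^2 + r*(31 - 20*l) + 35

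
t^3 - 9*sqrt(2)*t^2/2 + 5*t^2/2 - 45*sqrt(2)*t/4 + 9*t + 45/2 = (t + 5/2)*(t - 3*sqrt(2))*(t - 3*sqrt(2)/2)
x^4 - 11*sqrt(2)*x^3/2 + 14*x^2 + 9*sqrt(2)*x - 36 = (x - 3*sqrt(2))*(x - 2*sqrt(2))*(x - 3*sqrt(2)/2)*(x + sqrt(2))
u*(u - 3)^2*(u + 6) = u^4 - 27*u^2 + 54*u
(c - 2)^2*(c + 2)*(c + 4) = c^4 + 2*c^3 - 12*c^2 - 8*c + 32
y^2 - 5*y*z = y*(y - 5*z)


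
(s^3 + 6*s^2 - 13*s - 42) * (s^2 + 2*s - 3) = s^5 + 8*s^4 - 4*s^3 - 86*s^2 - 45*s + 126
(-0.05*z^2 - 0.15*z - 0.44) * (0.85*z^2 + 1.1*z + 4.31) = -0.0425*z^4 - 0.1825*z^3 - 0.7545*z^2 - 1.1305*z - 1.8964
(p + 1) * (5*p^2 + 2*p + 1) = 5*p^3 + 7*p^2 + 3*p + 1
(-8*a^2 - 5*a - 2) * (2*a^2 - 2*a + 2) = -16*a^4 + 6*a^3 - 10*a^2 - 6*a - 4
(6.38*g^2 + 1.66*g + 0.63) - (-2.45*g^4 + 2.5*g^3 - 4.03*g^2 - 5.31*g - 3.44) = 2.45*g^4 - 2.5*g^3 + 10.41*g^2 + 6.97*g + 4.07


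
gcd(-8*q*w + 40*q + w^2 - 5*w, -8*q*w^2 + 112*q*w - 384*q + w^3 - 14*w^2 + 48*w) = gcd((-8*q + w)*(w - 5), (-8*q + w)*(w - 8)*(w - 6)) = 8*q - w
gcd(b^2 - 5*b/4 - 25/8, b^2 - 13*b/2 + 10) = b - 5/2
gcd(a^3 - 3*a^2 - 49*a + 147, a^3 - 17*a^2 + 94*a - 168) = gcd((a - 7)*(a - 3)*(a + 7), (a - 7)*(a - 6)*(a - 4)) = a - 7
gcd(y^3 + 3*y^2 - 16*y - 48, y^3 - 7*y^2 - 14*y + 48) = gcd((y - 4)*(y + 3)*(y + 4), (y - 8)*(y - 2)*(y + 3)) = y + 3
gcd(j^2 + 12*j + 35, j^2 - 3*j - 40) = j + 5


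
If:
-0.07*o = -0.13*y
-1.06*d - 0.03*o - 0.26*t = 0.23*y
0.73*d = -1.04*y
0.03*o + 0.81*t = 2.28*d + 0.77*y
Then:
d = 0.00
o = 0.00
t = 0.00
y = 0.00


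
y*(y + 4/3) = y^2 + 4*y/3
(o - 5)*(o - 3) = o^2 - 8*o + 15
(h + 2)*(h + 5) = h^2 + 7*h + 10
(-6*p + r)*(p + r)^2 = -6*p^3 - 11*p^2*r - 4*p*r^2 + r^3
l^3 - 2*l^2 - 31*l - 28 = (l - 7)*(l + 1)*(l + 4)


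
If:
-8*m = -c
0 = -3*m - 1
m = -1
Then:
No Solution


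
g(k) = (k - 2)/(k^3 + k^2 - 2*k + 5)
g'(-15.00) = 0.00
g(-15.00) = 0.01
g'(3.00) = 0.00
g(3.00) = 0.03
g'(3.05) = 0.00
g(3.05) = 0.03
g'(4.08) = -0.01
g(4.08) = 0.03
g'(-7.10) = 0.01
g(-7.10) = 0.03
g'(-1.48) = 0.26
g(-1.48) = -0.50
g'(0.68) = 0.28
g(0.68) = -0.30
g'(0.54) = 0.23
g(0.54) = -0.33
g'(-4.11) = 0.13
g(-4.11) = 0.16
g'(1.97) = 0.08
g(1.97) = -0.00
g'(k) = (k - 2)*(-3*k^2 - 2*k + 2)/(k^3 + k^2 - 2*k + 5)^2 + 1/(k^3 + k^2 - 2*k + 5)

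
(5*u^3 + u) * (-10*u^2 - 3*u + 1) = -50*u^5 - 15*u^4 - 5*u^3 - 3*u^2 + u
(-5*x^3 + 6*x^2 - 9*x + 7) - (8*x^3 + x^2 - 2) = -13*x^3 + 5*x^2 - 9*x + 9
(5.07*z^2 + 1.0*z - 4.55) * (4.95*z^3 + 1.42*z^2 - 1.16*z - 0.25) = 25.0965*z^5 + 12.1494*z^4 - 26.9837*z^3 - 8.8885*z^2 + 5.028*z + 1.1375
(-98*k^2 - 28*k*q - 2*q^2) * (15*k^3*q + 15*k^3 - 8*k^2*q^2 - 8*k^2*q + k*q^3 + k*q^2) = -1470*k^5*q - 1470*k^5 + 364*k^4*q^2 + 364*k^4*q + 96*k^3*q^3 + 96*k^3*q^2 - 12*k^2*q^4 - 12*k^2*q^3 - 2*k*q^5 - 2*k*q^4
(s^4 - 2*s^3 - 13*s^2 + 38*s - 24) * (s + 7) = s^5 + 5*s^4 - 27*s^3 - 53*s^2 + 242*s - 168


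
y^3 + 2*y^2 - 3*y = y*(y - 1)*(y + 3)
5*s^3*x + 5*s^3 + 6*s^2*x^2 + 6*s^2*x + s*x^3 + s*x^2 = (s + x)*(5*s + x)*(s*x + s)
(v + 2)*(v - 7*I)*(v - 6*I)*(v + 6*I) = v^4 + 2*v^3 - 7*I*v^3 + 36*v^2 - 14*I*v^2 + 72*v - 252*I*v - 504*I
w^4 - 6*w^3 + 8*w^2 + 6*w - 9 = (w - 3)^2*(w - 1)*(w + 1)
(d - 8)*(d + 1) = d^2 - 7*d - 8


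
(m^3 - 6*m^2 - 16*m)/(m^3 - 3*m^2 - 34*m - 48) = m/(m + 3)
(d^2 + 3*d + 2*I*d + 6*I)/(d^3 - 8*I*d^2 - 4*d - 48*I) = (d + 3)/(d^2 - 10*I*d - 24)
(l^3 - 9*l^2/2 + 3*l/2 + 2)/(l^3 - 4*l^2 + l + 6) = (l^3 - 9*l^2/2 + 3*l/2 + 2)/(l^3 - 4*l^2 + l + 6)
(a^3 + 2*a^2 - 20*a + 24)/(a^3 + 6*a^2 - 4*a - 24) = (a - 2)/(a + 2)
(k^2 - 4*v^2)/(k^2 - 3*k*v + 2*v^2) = (-k - 2*v)/(-k + v)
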